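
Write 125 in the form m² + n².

We need to find integers m, n > 0 such that m² + n² = 125.
Trying m = 2: n² = 125 - 2² = 125 - 4 = 121
n = 11
Check: 2² + 11² = 4 + 121 = 125 ✓

125 = 2² + 11²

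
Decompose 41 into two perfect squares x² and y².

We need to find integers x, y > 0 such that x² + y² = 41.
Trying x = 4: y² = 41 - 4² = 41 - 16 = 25
y = 5
Check: 4² + 5² = 16 + 25 = 41 ✓

41 = 4² + 5²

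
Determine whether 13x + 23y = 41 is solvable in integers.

Step 1: Compute gcd(13, 23).
gcd(13, 23) = 1

Step 2: Check divisibility.
Does 1 divide 41? 41 = 1 x 41, so yes.

By the theorem on linear Diophantine equations, 13x + 23y = 41 has integer solutions if and only if gcd(13, 23) divides 41. Since 1 | 41, solutions exist.

Yes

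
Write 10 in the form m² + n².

We need to find integers m, n > 0 such that m² + n² = 10.
Trying m = 1: n² = 10 - 1² = 10 - 1 = 9
n = 3
Check: 1² + 3² = 1 + 9 = 10 ✓

10 = 1² + 3²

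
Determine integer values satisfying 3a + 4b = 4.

Step 1: Check solvability.
gcd(3, 4) = 1
Since 1 divides 4, solutions exist.

Step 2: Apply extended Euclidean algorithm to find gcd.
We find integers such that 3*x0 + 4*y0 = 1

Step 3: Scale the particular solution.
Multiply by 4/1 = 4:
a = -4, b = 4

Step 4: Verify.
3*(-4) + 4*(4) = 4 = 4 ✓

a = -4, b = 4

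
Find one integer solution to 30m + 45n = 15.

Step 1: Check solvability.
gcd(30, 45) = 15
Since 15 divides 15, solutions exist.

Step 2: Apply extended Euclidean algorithm to find gcd.
We find integers such that 30*x0 + 45*y0 = 15

Step 3: Scale the particular solution.
Multiply by 15/15 = 1:
m = -1, n = 1

Step 4: Verify.
30*(-1) + 45*(1) = 15 = 15 ✓

m = -1, n = 1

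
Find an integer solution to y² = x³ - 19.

Try small integer x values and check whether x³ - 19 is a perfect square.
x = 7: x³ - 19 = 7³ - 19 = 343 - 19 = 324
Is 324 a perfect square? 18² = 324 ✓
So (x, y) = (7, 18) is a solution.

x = 7, y = 18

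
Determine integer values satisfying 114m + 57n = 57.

Step 1: Check solvability.
gcd(114, 57) = 57
Since 57 divides 57, solutions exist.

Step 2: Apply extended Euclidean algorithm to find gcd.
We find integers such that 114*x0 + 57*y0 = 57

Step 3: Scale the particular solution.
Multiply by 57/57 = 1:
m = 0, n = 1

Step 4: Verify.
114*(0) + 57*(1) = 57 = 57 ✓

m = 0, n = 1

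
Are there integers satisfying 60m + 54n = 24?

Step 1: Compute gcd(60, 54).
gcd(60, 54) = 6

Step 2: Check divisibility.
Does 6 divide 24? 24 = 6 x 4, so yes.

By the theorem on linear Diophantine equations, 60m + 54n = 24 has integer solutions if and only if gcd(60, 54) divides 24. Since 6 | 24, solutions exist.

Yes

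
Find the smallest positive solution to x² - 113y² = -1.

We need x² = 113y² - 1. Try successive y:
y = 1: x² = 113·1² - 1 = 112, not a perfect square
y = 2: x² = 113·2² - 1 = 451, not a perfect square
y = 3: x² = 113·3² - 1 = 1016, not a perfect square
...
y = 73: x² = 113·73² - 1 = 602176 = 776² ✓
Check: 776² - 113·73² = 602176 - 602177 = -1 ✓

x = 776, y = 73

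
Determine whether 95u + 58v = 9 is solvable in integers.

Step 1: Compute gcd(95, 58).
gcd(95, 58) = 1

Step 2: Check divisibility.
Does 1 divide 9? 9 = 1 x 9, so yes.

By the theorem on linear Diophantine equations, 95u + 58v = 9 has integer solutions if and only if gcd(95, 58) divides 9. Since 1 | 9, solutions exist.

Yes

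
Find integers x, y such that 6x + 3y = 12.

Step 1: Check solvability.
gcd(6, 3) = 3
Since 3 divides 12, solutions exist.

Step 2: Apply extended Euclidean algorithm to find gcd.
We find integers such that 6*x0 + 3*y0 = 3

Step 3: Scale the particular solution.
Multiply by 12/3 = 4:
x = 0, y = 4

Step 4: Verify.
6*(0) + 3*(4) = 12 = 12 ✓

x = 0, y = 4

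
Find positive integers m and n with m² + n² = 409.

We need to find integers m, n > 0 such that m² + n² = 409.
Trying m = 3: n² = 409 - 3² = 409 - 9 = 400
n = 20
Check: 3² + 20² = 9 + 400 = 409 ✓

409 = 3² + 20²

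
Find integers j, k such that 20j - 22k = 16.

Step 1: Check solvability.
gcd(20, 22) = 2
Since 2 divides 16, solutions exist.

Step 2: Apply extended Euclidean algorithm to find gcd.
We find integers such that 20*x0 + 22*y0 = 2

Step 3: Scale the particular solution.
Multiply by 16/2 = 8:
j = -8, k = -8

Step 4: Verify.
20*(-8) - 22*(-8) = 16 = 16 ✓

j = -8, k = -8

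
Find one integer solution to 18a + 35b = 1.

Step 1: Check solvability.
gcd(18, 35) = 1
Since 1 divides 1, solutions exist.

Step 2: Apply extended Euclidean algorithm to find gcd.
We find integers such that 18*x0 + 35*y0 = 1

Step 3: Scale the particular solution.
Multiply by 1/1 = 1:
a = 2, b = -1

Step 4: Verify.
18*(2) + 35*(-1) = 1 = 1 ✓

a = 2, b = -1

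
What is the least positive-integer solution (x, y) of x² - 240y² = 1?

We seek the smallest positive integers (x, y) with x² - 240y² = 1, i.e., x² = 240y² + 1.
Try successive y values:
y = 1: x² = 240·1² + 1 = 241, not a perfect square
y = 2: x² = 240·2² + 1 = 961, x = 31 ✓

Verify: 31² - 240·2² = 961 - 960 = 1 ✓

x = 31, y = 2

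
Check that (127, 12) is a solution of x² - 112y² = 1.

Compute x² = 127² = 16129
Compute 112y² = 112·12² = 112·144 = 16128
x² - 112y² = 16129 - 16128 = 1
Since this equals 1, (127, 12) is a solution.

Yes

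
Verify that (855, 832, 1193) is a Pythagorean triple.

Compute a² + b² = 855² + 832² = 731025 + 692224 = 1423249
Compute c² = 1193² = 1423249
Since 1423249 = 1423249, confirmed.

Yes, it is a Pythagorean triple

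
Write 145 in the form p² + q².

We need to find integers p, q > 0 such that p² + q² = 145.
Trying p = 1: q² = 145 - 1² = 145 - 1 = 144
q = 12
Check: 1² + 12² = 1 + 144 = 145 ✓

145 = 1² + 12²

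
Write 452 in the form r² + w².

We need to find integers r, w > 0 such that r² + w² = 452.
Trying r = 14: w² = 452 - 14² = 452 - 196 = 256
w = 16
Check: 14² + 16² = 196 + 256 = 452 ✓

452 = 14² + 16²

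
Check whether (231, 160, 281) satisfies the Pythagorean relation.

Compute a² + b²:
231² + 160² = 53361 + 25600 = 78961
Compute c²:
281² = 78961
Since 78961 = 78961, it is a Pythagorean triple.

Yes, it is a Pythagorean triple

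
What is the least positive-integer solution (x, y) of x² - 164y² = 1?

We seek the smallest positive integers (x, y) with x² - 164y² = 1, i.e., x² = 164y² + 1.
Try successive y values:
y = 1: x² = 164·1² + 1 = 165, not a perfect square
y = 2: x² = 164·2² + 1 = 657, not a perfect square
y = 3: x² = 164·3² + 1 = 1477, not a perfect square
... continuing the search (or via continued fractions) ...
y = 160: x² = 164·160² + 1 = 4198401, x = 2049 ✓

Verify: 2049² - 164·160² = 4198401 - 4198400 = 1 ✓

x = 2049, y = 160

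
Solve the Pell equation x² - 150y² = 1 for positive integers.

We seek the smallest positive integers (x, y) with x² - 150y² = 1, i.e., x² = 150y² + 1.
Try successive y values:
y = 1: x² = 150·1² + 1 = 151, not a perfect square
y = 2: x² = 150·2² + 1 = 601, not a perfect square
y = 3: x² = 150·3² + 1 = 1351, not a perfect square
... continuing the search (or via continued fractions) ...
y = 4: x² = 150·4² + 1 = 2401, x = 49 ✓

Verify: 49² - 150·4² = 2401 - 2400 = 1 ✓

x = 49, y = 4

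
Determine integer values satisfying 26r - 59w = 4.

Step 1: Check solvability.
gcd(26, 59) = 1
Since 1 divides 4, solutions exist.

Step 2: Apply extended Euclidean algorithm to find gcd.
We find integers such that 26*x0 + 59*y0 = 1

Step 3: Scale the particular solution.
Multiply by 4/1 = 4:
r = 100, w = 44

Step 4: Verify.
26*(100) - 59*(44) = 4 = 4 ✓

r = 100, w = 44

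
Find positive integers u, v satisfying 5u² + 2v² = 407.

Try small values of u and check whether (407 - 5u²)/2 is a perfect square.
u = 9: 5·9² = 405, so 2v² = 407 - 405 = 2, giving v² = 1, v = 1.
Check: 5·9² + 2·1² = 405 + 2 = 407 ✓

u = 9, v = 1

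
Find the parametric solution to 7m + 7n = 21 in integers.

Step 1: Compute gcd(7, 7) = 7.
Since 7 divides 21, solutions exist.

Step 2: Find a particular solution using extended Euclidean algorithm.
We get m₀ = 0, n₀ = 3.
Check: 7*0 + 7*3 = 21 = 21 ✓

Step 3: Write the general solution.
m = 0 + (7/7)t = 0 + 1t
n = 3 - (7/7)t = 3 - 1t
for any integer t.

m = 0 + 1t, n = 3 - 1t for integer t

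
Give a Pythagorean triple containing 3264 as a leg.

We need the other leg and hypotenuse such that 3264² + x² = c².
Take x = 1160, c = 3464: 3264² + 1160² = 10653696 + 1345600 = 11999296 = 3464² ✓
Triple: (1160, 3264, 3464)

(1160, 3264, 3464)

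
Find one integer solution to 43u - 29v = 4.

Step 1: Check solvability.
gcd(43, 29) = 1
Since 1 divides 4, solutions exist.

Step 2: Apply extended Euclidean algorithm to find gcd.
We find integers such that 43*x0 + 29*y0 = 1

Step 3: Scale the particular solution.
Multiply by 4/1 = 4:
u = -8, v = -12

Step 4: Verify.
43*(-8) - 29*(-12) = 4 = 4 ✓

u = -8, v = -12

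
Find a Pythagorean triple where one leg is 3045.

We need the other leg and hypotenuse such that 3045² + x² = c².
Take x = 2156, c = 3731: 3045² + 2156² = 9272025 + 4648336 = 13920361 = 3731² ✓
Triple: (3045, 2156, 3731)

(3045, 2156, 3731)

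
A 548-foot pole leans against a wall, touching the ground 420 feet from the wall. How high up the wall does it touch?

The ladder, wall, and ground form a right triangle with hypotenuse 548 and one leg 420.
By the Pythagorean theorem: h² = 548² - 420² = 300304 - 176400 = 123904
h = √123904 = 352 feet

352 feet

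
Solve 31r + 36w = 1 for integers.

Step 1: Check solvability.
gcd(31, 36) = 1
Since 1 divides 1, solutions exist.

Step 2: Apply extended Euclidean algorithm to find gcd.
We find integers such that 31*x0 + 36*y0 = 1

Step 3: Scale the particular solution.
Multiply by 1/1 = 1:
r = 7, w = -6

Step 4: Verify.
31*(7) + 36*(-6) = 1 = 1 ✓

r = 7, w = -6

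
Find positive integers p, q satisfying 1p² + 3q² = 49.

Try small values of p and check whether (49 - 1p²)/3 is a perfect square.
p = 1: 1·1² = 1, so 3q² = 49 - 1 = 48, giving q² = 16, q = 4.
Check: 1·1² + 3·4² = 1 + 48 = 49 ✓

p = 1, q = 4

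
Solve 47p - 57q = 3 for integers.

Step 1: Check solvability.
gcd(47, 57) = 1
Since 1 divides 3, solutions exist.

Step 2: Apply extended Euclidean algorithm to find gcd.
We find integers such that 47*x0 + 57*y0 = 1

Step 3: Scale the particular solution.
Multiply by 3/1 = 3:
p = 51, q = 42

Step 4: Verify.
47*(51) - 57*(42) = 3 = 3 ✓

p = 51, q = 42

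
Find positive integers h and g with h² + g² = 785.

We need to find integers h, g > 0 such that h² + g² = 785.
Trying h = 1: g² = 785 - 1² = 785 - 1 = 784
g = 28
Check: 1² + 28² = 1 + 784 = 785 ✓

785 = 1² + 28²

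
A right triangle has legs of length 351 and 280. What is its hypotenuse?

c² = a² + b² = 351² + 280² = 123201 + 78400 = 201601
c = 449

449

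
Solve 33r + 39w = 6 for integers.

Step 1: Check solvability.
gcd(33, 39) = 3
Since 3 divides 6, solutions exist.

Step 2: Apply extended Euclidean algorithm to find gcd.
We find integers such that 33*x0 + 39*y0 = 3

Step 3: Scale the particular solution.
Multiply by 6/3 = 2:
r = 12, w = -10

Step 4: Verify.
33*(12) + 39*(-10) = 6 = 6 ✓

r = 12, w = -10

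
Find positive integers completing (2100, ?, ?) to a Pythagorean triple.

We need the other leg and hypotenuse such that 2100² + x² = c².
Take x = 1705, c = 2705: 2100² + 1705² = 4410000 + 2907025 = 7317025 = 2705² ✓
Triple: (1705, 2100, 2705)

(1705, 2100, 2705)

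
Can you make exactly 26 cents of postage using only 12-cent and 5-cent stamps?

We need non-negative x, y with 12x + 5y = 26.
gcd(12, 5) = 1 divides 26, so integer solutions exist, but checking x = 0..2 shows none with y ≥ 0.
So 26 cannot be made with non-negative stamp counts.

No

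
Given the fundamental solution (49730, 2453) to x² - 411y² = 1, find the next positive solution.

Solutions to x² - Dy² = 1 are generated by powers of (x₀ + y₀√D).
The next solution satisfies x₁ + y₁√411 = (x₀ + y₀√411)², giving:
x₁ = x₀² + 411y₀² = 49730² + 411·2453² = 2473072900 + 2473072899 = 4946145799
y₁ = 2x₀y₀ = 2·49730·2453 = 243975380

Verify: 4946145799² - 411·243975380² = 24464358264965348401 - 24464358264965348400 = 1 ✓

x = 4946145799, y = 243975380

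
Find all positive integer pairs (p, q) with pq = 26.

The positive divisors of 26 are: 1, 2, 13, 26.
Each divisor d gives the pair (d, 26/d):
(1, 26), (2, 13), (13, 2), (26, 1)

(1, 26), (2, 13), (13, 2), (26, 1)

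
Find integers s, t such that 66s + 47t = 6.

Step 1: Check solvability.
gcd(66, 47) = 1
Since 1 divides 6, solutions exist.

Step 2: Apply extended Euclidean algorithm to find gcd.
We find integers such that 66*x0 + 47*y0 = 1

Step 3: Scale the particular solution.
Multiply by 6/1 = 6:
s = 30, t = -42

Step 4: Verify.
66*(30) + 47*(-42) = 6 = 6 ✓

s = 30, t = -42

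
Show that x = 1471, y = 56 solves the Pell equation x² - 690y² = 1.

Compute x² = 1471² = 2163841
Compute 690y² = 690·56² = 690·3136 = 2163840
x² - 690y² = 2163841 - 2163840 = 1
Since this equals 1, (1471, 56) is a solution.

Yes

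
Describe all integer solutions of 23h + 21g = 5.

Step 1: Compute gcd(23, 21) = 1.
Since 1 divides 5, solutions exist.

Step 2: Find a particular solution using extended Euclidean algorithm.
We get h₀ = -50, g₀ = 55.
Check: 23*-50 + 21*55 = 5 = 5 ✓

Step 3: Write the general solution.
h = -50 + (21/1)t = -50 + 21t
g = 55 - (23/1)t = 55 - 23t
for any integer t.

h = -50 + 21t, g = 55 - 23t for integer t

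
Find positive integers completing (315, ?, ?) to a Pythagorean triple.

We need the other leg and hypotenuse such that 315² + x² = c².
Take x = 988, c = 1037: 315² + 988² = 99225 + 976144 = 1075369 = 1037² ✓
Triple: (315, 988, 1037)

(315, 988, 1037)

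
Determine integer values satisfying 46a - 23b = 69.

Step 1: Check solvability.
gcd(46, 23) = 23
Since 23 divides 69, solutions exist.

Step 2: Apply extended Euclidean algorithm to find gcd.
We find integers such that 46*x0 + 23*y0 = 23

Step 3: Scale the particular solution.
Multiply by 69/23 = 3:
a = 0, b = -3

Step 4: Verify.
46*(0) - 23*(-3) = 69 = 69 ✓

a = 0, b = -3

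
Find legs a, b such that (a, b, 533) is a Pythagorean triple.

We need a² + b² = 533² = 284089.
Trying: 525² + 92² = 275625 + 8464 = 284089 ✓

(525, 92, 533)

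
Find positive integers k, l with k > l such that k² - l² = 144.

Factor: k² - l² = (k+l)(k-l) = 144.
We need two factors of 144 with the same parity.
Use k+l = 72 and k-l = 2 (product 72·2 = 144).
Adding: 2k = 74, so k = 37.
Subtracting: 2l = 70, so l = 35.
Check: 37² - 35² = 1369 - 1225 = 144 ✓

k = 37, l = 35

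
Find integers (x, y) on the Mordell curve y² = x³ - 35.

Try small integer x values and check whether x³ - 35 is a perfect square.
x = 11: x³ - 35 = 11³ - 35 = 1331 - 35 = 1296
Is 1296 a perfect square? 36² = 1296 ✓
So (x, y) = (11, -36) is a solution.

x = 11, y = -36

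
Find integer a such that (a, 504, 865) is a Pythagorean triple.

a² = c² - b² = 865² - 504² = 748225 - 254016 = 494209
a = sqrt(494209) = 703

703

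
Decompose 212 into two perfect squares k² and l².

We need to find integers k, l > 0 such that k² + l² = 212.
Trying k = 4: l² = 212 - 4² = 212 - 16 = 196
l = 14
Check: 4² + 14² = 16 + 196 = 212 ✓

212 = 4² + 14²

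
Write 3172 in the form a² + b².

We need to find integers a, b > 0 such that a² + b² = 3172.
Trying a = 6: b² = 3172 - 6² = 3172 - 36 = 3136
b = 56
Check: 6² + 56² = 36 + 3136 = 3172 ✓

3172 = 6² + 56²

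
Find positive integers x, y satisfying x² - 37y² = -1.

We need x² = 37y² - 1. Try successive y:
y = 1: x² = 37·1² - 1 = 36 = 6² ✓
Check: 6² - 37·1² = 36 - 37 = -1 ✓

x = 6, y = 1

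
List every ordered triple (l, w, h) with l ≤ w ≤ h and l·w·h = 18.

Iterate l from 1 to ⌊18^(1/3)⌋. For each l dividing 18, iterate w ≥ l with w dividing 18/l, and set h = 18/(l·w).
Triples found (4): (1×1×18), (1×2×9), (1×3×6), (2×3×3)

(1×1×18), (1×2×9), (1×3×6), (2×3×3)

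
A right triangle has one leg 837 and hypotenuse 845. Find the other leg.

b² = c² - a² = 714025 - 700569 = 13456
b = 116

116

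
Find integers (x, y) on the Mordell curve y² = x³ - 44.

Try small integer x values and check whether x³ - 44 is a perfect square.
x = 5: x³ - 44 = 5³ - 44 = 125 - 44 = 81
Is 81 a perfect square? 9² = 81 ✓
So (x, y) = (5, 9) is a solution.

x = 5, y = 9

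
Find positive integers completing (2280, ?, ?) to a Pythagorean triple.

We need the other leg and hypotenuse such that 2280² + x² = c².
Take x = 4032, c = 4632: 2280² + 4032² = 5198400 + 16257024 = 21455424 = 4632² ✓
Triple: (2280, 4032, 4632)

(2280, 4032, 4632)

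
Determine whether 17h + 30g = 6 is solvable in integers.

Step 1: Compute gcd(17, 30).
gcd(17, 30) = 1

Step 2: Check divisibility.
Does 1 divide 6? 6 = 1 x 6, so yes.

By the theorem on linear Diophantine equations, 17h + 30g = 6 has integer solutions if and only if gcd(17, 30) divides 6. Since 1 | 6, solutions exist.

Yes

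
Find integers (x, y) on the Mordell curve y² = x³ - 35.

Try small integer x values and check whether x³ - 35 is a perfect square.
x = 11: x³ - 35 = 11³ - 35 = 1331 - 35 = 1296
Is 1296 a perfect square? 36² = 1296 ✓
So (x, y) = (11, -36) is a solution.

x = 11, y = -36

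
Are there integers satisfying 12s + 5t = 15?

Step 1: Compute gcd(12, 5).
gcd(12, 5) = 1

Step 2: Check divisibility.
Does 1 divide 15? 15 = 1 x 15, so yes.

By the theorem on linear Diophantine equations, 12s + 5t = 15 has integer solutions if and only if gcd(12, 5) divides 15. Since 1 | 15, solutions exist.

Yes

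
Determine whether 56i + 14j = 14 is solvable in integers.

Step 1: Compute gcd(56, 14).
gcd(56, 14) = 14

Step 2: Check divisibility.
Does 14 divide 14? 14 = 14 x 1, so yes.

By the theorem on linear Diophantine equations, 56i + 14j = 14 has integer solutions if and only if gcd(56, 14) divides 14. Since 14 | 14, solutions exist.

Yes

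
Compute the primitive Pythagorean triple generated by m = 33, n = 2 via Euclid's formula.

a = m² - n² = 1089 - 4 = 1085
b = 2mn = 2·33·2 = 132
c = m² + n² = 1089 + 4 = 1093
Verify: 1085² + 132² = 1177225 + 17424 = 1194649 = 1093² ✓

(1085, 132, 1093)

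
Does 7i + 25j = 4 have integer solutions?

Step 1: Compute gcd(7, 25).
gcd(7, 25) = 1

Step 2: Check divisibility.
Does 1 divide 4? 4 = 1 x 4, so yes.

By the theorem on linear Diophantine equations, 7i + 25j = 4 has integer solutions if and only if gcd(7, 25) divides 4. Since 1 | 4, solutions exist.

Yes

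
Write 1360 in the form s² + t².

We need to find integers s, t > 0 such that s² + t² = 1360.
Trying s = 8: t² = 1360 - 8² = 1360 - 64 = 1296
t = 36
Check: 8² + 36² = 64 + 1296 = 1360 ✓

1360 = 8² + 36²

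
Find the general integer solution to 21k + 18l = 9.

Step 1: Compute gcd(21, 18) = 3.
Since 3 divides 9, solutions exist.

Step 2: Find a particular solution using extended Euclidean algorithm.
We get k₀ = 3, l₀ = -3.
Check: 21*3 + 18*-3 = 9 = 9 ✓

Step 3: Write the general solution.
k = 3 + (18/3)t = 3 + 6t
l = -3 - (21/3)t = -3 - 7t
for any integer t.

k = 3 + 6t, l = -3 - 7t for integer t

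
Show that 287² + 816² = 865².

Compute a² + b² = 287² + 816² = 82369 + 665856 = 748225
Compute c² = 865² = 748225
Since 748225 = 748225, confirmed.

Yes, it is a Pythagorean triple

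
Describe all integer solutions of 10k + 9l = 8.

Step 1: Compute gcd(10, 9) = 1.
Since 1 divides 8, solutions exist.

Step 2: Find a particular solution using extended Euclidean algorithm.
We get k₀ = 8, l₀ = -8.
Check: 10*8 + 9*-8 = 8 = 8 ✓

Step 3: Write the general solution.
k = 8 + (9/1)t = 8 + 9t
l = -8 - (10/1)t = -8 - 10t
for any integer t.

k = 8 + 9t, l = -8 - 10t for integer t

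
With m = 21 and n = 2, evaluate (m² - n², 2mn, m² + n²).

a = m² - n² = 441 - 4 = 437
b = 2mn = 2·21·2 = 84
c = m² + n² = 441 + 4 = 445
Verify: 437² + 84² = 190969 + 7056 = 198025 = 445² ✓

(437, 84, 445)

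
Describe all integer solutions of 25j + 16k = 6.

Step 1: Compute gcd(25, 16) = 1.
Since 1 divides 6, solutions exist.

Step 2: Find a particular solution using extended Euclidean algorithm.
We get j₀ = -42, k₀ = 66.
Check: 25*-42 + 16*66 = 6 = 6 ✓

Step 3: Write the general solution.
j = -42 + (16/1)t = -42 + 16t
k = 66 - (25/1)t = 66 - 25t
for any integer t.

j = -42 + 16t, k = 66 - 25t for integer t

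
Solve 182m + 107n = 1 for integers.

Step 1: Check solvability.
gcd(182, 107) = 1
Since 1 divides 1, solutions exist.

Step 2: Apply extended Euclidean algorithm to find gcd.
We find integers such that 182*x0 + 107*y0 = 1

Step 3: Scale the particular solution.
Multiply by 1/1 = 1:
m = 10, n = -17

Step 4: Verify.
182*(10) + 107*(-17) = 1 = 1 ✓

m = 10, n = -17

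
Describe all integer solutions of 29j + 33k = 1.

Step 1: Compute gcd(29, 33) = 1.
Since 1 divides 1, solutions exist.

Step 2: Find a particular solution using extended Euclidean algorithm.
We get j₀ = 8, k₀ = -7.
Check: 29*8 + 33*-7 = 1 = 1 ✓

Step 3: Write the general solution.
j = 8 + (33/1)t = 8 + 33t
k = -7 - (29/1)t = -7 - 29t
for any integer t.

j = 8 + 33t, k = -7 - 29t for integer t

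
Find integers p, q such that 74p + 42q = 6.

Step 1: Check solvability.
gcd(74, 42) = 2
Since 2 divides 6, solutions exist.

Step 2: Apply extended Euclidean algorithm to find gcd.
We find integers such that 74*x0 + 42*y0 = 2

Step 3: Scale the particular solution.
Multiply by 6/2 = 3:
p = 12, q = -21

Step 4: Verify.
74*(12) + 42*(-21) = 6 = 6 ✓

p = 12, q = -21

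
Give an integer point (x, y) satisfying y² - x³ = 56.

Try small integer x values and check whether x³ + 56 is a perfect square.
x = 2: x³ + 56 = 2³ + 56 = 8 + 56 = 64
Is 64 a perfect square? 8² = 64 ✓
So (x, y) = (2, 8) is a solution.

x = 2, y = 8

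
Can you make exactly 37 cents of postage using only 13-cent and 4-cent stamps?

We need non-negative x, y with 13x + 4y = 37.
gcd(13, 4) = 1 divides 37, so integer solutions exist.
Search for a non-negative one: x = 1 gives 4y = 37 - 13 = 24, so y = 6.
Check: 13·1 + 4·6 = 37 ✓

Yes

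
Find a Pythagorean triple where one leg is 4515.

We need the other leg and hypotenuse such that 4515² + x² = c².
Take x = 5684, c = 7259: 4515² + 5684² = 20385225 + 32307856 = 52693081 = 7259² ✓
Triple: (4515, 5684, 7259)

(4515, 5684, 7259)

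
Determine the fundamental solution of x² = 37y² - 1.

We need x² = 37y² - 1. Try successive y:
y = 1: x² = 37·1² - 1 = 36 = 6² ✓
Check: 6² - 37·1² = 36 - 37 = -1 ✓

x = 6, y = 1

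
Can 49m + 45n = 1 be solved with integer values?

Step 1: Compute gcd(49, 45).
gcd(49, 45) = 1

Step 2: Check divisibility.
Does 1 divide 1? 1 = 1 x 1, so yes.

By the theorem on linear Diophantine equations, 49m + 45n = 1 has integer solutions if and only if gcd(49, 45) divides 1. Since 1 | 1, solutions exist.

Yes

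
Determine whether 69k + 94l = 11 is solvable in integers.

Step 1: Compute gcd(69, 94).
gcd(69, 94) = 1

Step 2: Check divisibility.
Does 1 divide 11? 11 = 1 x 11, so yes.

By the theorem on linear Diophantine equations, 69k + 94l = 11 has integer solutions if and only if gcd(69, 94) divides 11. Since 1 | 11, solutions exist.

Yes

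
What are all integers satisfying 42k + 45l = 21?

Step 1: Compute gcd(42, 45) = 3.
Since 3 divides 21, solutions exist.

Step 2: Find a particular solution using extended Euclidean algorithm.
We get k₀ = -7, l₀ = 7.
Check: 42*-7 + 45*7 = 21 = 21 ✓

Step 3: Write the general solution.
k = -7 + (45/3)t = -7 + 15t
l = 7 - (42/3)t = 7 - 14t
for any integer t.

k = -7 + 15t, l = 7 - 14t for integer t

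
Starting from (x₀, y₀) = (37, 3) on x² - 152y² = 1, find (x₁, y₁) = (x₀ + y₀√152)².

Solutions to x² - Dy² = 1 are generated by powers of (x₀ + y₀√D).
The next solution satisfies x₁ + y₁√152 = (x₀ + y₀√152)², giving:
x₁ = x₀² + 152y₀² = 37² + 152·3² = 1369 + 1368 = 2737
y₁ = 2x₀y₀ = 2·37·3 = 222

Verify: 2737² - 152·222² = 7491169 - 7491168 = 1 ✓

x = 2737, y = 222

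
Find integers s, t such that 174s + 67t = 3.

Step 1: Check solvability.
gcd(174, 67) = 1
Since 1 divides 3, solutions exist.

Step 2: Apply extended Euclidean algorithm to find gcd.
We find integers such that 174*x0 + 67*y0 = 1

Step 3: Scale the particular solution.
Multiply by 3/1 = 3:
s = -15, t = 39

Step 4: Verify.
174*(-15) + 67*(39) = 3 = 3 ✓

s = -15, t = 39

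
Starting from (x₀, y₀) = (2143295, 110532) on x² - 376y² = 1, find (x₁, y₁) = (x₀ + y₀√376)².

Solutions to x² - Dy² = 1 are generated by powers of (x₀ + y₀√D).
The next solution satisfies x₁ + y₁√376 = (x₀ + y₀√376)², giving:
x₁ = x₀² + 376y₀² = 2143295² + 376·110532² = 4593713457025 + 4593713457024 = 9187426914049
y₁ = 2x₀y₀ = 2·2143295·110532 = 473805365880

Verify: 9187426914049² - 376·473805365880² = 84408813300991931233574401 - 84408813300991931233574400 = 1 ✓

x = 9187426914049, y = 473805365880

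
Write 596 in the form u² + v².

We need to find integers u, v > 0 such that u² + v² = 596.
Trying u = 14: v² = 596 - 14² = 596 - 196 = 400
v = 20
Check: 14² + 20² = 196 + 400 = 596 ✓

596 = 14² + 20²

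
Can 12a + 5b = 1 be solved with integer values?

Step 1: Compute gcd(12, 5).
gcd(12, 5) = 1

Step 2: Check divisibility.
Does 1 divide 1? 1 = 1 x 1, so yes.

By the theorem on linear Diophantine equations, 12a + 5b = 1 has integer solutions if and only if gcd(12, 5) divides 1. Since 1 | 1, solutions exist.

Yes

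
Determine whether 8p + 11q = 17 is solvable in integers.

Step 1: Compute gcd(8, 11).
gcd(8, 11) = 1

Step 2: Check divisibility.
Does 1 divide 17? 17 = 1 x 17, so yes.

By the theorem on linear Diophantine equations, 8p + 11q = 17 has integer solutions if and only if gcd(8, 11) divides 17. Since 1 | 17, solutions exist.

Yes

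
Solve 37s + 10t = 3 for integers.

Step 1: Check solvability.
gcd(37, 10) = 1
Since 1 divides 3, solutions exist.

Step 2: Apply extended Euclidean algorithm to find gcd.
We find integers such that 37*x0 + 10*y0 = 1

Step 3: Scale the particular solution.
Multiply by 3/1 = 3:
s = 9, t = -33

Step 4: Verify.
37*(9) + 10*(-33) = 3 = 3 ✓

s = 9, t = -33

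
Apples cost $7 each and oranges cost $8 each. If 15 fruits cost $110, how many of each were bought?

Let a = apples, o = oranges.
a + o = 15
7a + 8o = 110
Substitute o = 15 - a:
7a + 8(15 - a) = 110
(7 - 8)a = 110 - 120
-1a = -10
a = 10, o = 15 - 10 = 5

Apples: 10, Oranges: 5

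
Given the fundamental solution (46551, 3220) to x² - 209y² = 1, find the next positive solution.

Solutions to x² - Dy² = 1 are generated by powers of (x₀ + y₀√D).
The next solution satisfies x₁ + y₁√209 = (x₀ + y₀√209)², giving:
x₁ = x₀² + 209y₀² = 46551² + 209·3220² = 2166995601 + 2166995600 = 4333991201
y₁ = 2x₀y₀ = 2·46551·3220 = 299788440

Verify: 4333991201² - 209·299788440² = 18783479730345422401 - 18783479730345422400 = 1 ✓

x = 4333991201, y = 299788440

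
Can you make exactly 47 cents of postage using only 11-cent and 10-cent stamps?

We need non-negative x, y with 11x + 10y = 47.
gcd(11, 10) = 1 divides 47, so integer solutions exist, but checking x = 0..4 shows none with y ≥ 0.
So 47 cannot be made with non-negative stamp counts.

No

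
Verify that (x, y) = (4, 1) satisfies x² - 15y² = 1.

Compute x² = 4² = 16
Compute 15y² = 15·1² = 15·1 = 15
x² - 15y² = 16 - 15 = 1
Since this equals 1, (4, 1) is a solution.

Yes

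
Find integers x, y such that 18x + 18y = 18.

Step 1: Check solvability.
gcd(18, 18) = 18
Since 18 divides 18, solutions exist.

Step 2: Apply extended Euclidean algorithm to find gcd.
We find integers such that 18*x0 + 18*y0 = 18

Step 3: Scale the particular solution.
Multiply by 18/18 = 1:
x = 0, y = 1

Step 4: Verify.
18*(0) + 18*(1) = 18 = 18 ✓

x = 0, y = 1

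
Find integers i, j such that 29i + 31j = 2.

Step 1: Check solvability.
gcd(29, 31) = 1
Since 1 divides 2, solutions exist.

Step 2: Apply extended Euclidean algorithm to find gcd.
We find integers such that 29*x0 + 31*y0 = 1

Step 3: Scale the particular solution.
Multiply by 2/1 = 2:
i = 30, j = -28

Step 4: Verify.
29*(30) + 31*(-28) = 2 = 2 ✓

i = 30, j = -28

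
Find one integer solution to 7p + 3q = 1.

Step 1: Check solvability.
gcd(7, 3) = 1
Since 1 divides 1, solutions exist.

Step 2: Apply extended Euclidean algorithm to find gcd.
We find integers such that 7*x0 + 3*y0 = 1

Step 3: Scale the particular solution.
Multiply by 1/1 = 1:
p = 1, q = -2

Step 4: Verify.
7*(1) + 3*(-2) = 1 = 1 ✓

p = 1, q = -2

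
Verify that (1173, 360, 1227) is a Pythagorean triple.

Compute a² + b² = 1173² + 360² = 1375929 + 129600 = 1505529
Compute c² = 1227² = 1505529
Since 1505529 = 1505529, confirmed.

Yes, it is a Pythagorean triple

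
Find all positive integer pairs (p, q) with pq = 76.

The positive divisors of 76 are: 1, 2, 4, 19, 38, 76.
Each divisor d gives the pair (d, 76/d):
(1, 76), (2, 38), (4, 19), (19, 4), (38, 2), (76, 1)

(1, 76), (2, 38), (4, 19), (19, 4), (38, 2), (76, 1)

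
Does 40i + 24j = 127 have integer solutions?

Step 1: Compute gcd(40, 24).
gcd(40, 24) = 8

Step 2: Check divisibility.
Does 8 divide 127? 127 = 8 x 15 + 7, so no.

By the theorem on linear Diophantine equations, 40i + 24j = 127 has integer solutions if and only if gcd(40, 24) divides 127. Since 8 does not divide 127, no solutions exist.

No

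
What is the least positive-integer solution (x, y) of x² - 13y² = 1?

We seek the smallest positive integers (x, y) with x² - 13y² = 1, i.e., x² = 13y² + 1.
Try successive y values:
y = 1: x² = 13·1² + 1 = 14, not a perfect square
y = 2: x² = 13·2² + 1 = 53, not a perfect square
y = 3: x² = 13·3² + 1 = 118, not a perfect square
... continuing the search (or via continued fractions) ...
y = 180: x² = 13·180² + 1 = 421201, x = 649 ✓

Verify: 649² - 13·180² = 421201 - 421200 = 1 ✓

x = 649, y = 180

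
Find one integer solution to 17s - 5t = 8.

Step 1: Check solvability.
gcd(17, 5) = 1
Since 1 divides 8, solutions exist.

Step 2: Apply extended Euclidean algorithm to find gcd.
We find integers such that 17*x0 + 5*y0 = 1

Step 3: Scale the particular solution.
Multiply by 8/1 = 8:
s = -16, t = -56

Step 4: Verify.
17*(-16) - 5*(-56) = 8 = 8 ✓

s = -16, t = -56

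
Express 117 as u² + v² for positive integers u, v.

We need to find integers u, v > 0 such that u² + v² = 117.
Trying u = 6: v² = 117 - 6² = 117 - 36 = 81
v = 9
Check: 6² + 9² = 36 + 81 = 117 ✓

117 = 6² + 9²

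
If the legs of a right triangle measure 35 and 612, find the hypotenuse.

c² = a² + b² = 35² + 612² = 1225 + 374544 = 375769
c = 613

613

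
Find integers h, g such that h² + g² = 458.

We need to find integers h, g > 0 such that h² + g² = 458.
Trying h = 13: g² = 458 - 13² = 458 - 169 = 289
g = 17
Check: 13² + 17² = 169 + 289 = 458 ✓

458 = 13² + 17²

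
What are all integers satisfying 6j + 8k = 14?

Step 1: Compute gcd(6, 8) = 2.
Since 2 divides 14, solutions exist.

Step 2: Find a particular solution using extended Euclidean algorithm.
We get j₀ = -7, k₀ = 7.
Check: 6*-7 + 8*7 = 14 = 14 ✓

Step 3: Write the general solution.
j = -7 + (8/2)t = -7 + 4t
k = 7 - (6/2)t = 7 - 3t
for any integer t.

j = -7 + 4t, k = 7 - 3t for integer t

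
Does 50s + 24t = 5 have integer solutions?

Step 1: Compute gcd(50, 24).
gcd(50, 24) = 2

Step 2: Check divisibility.
Does 2 divide 5? 5 = 2 x 2 + 1, so no.

By the theorem on linear Diophantine equations, 50s + 24t = 5 has integer solutions if and only if gcd(50, 24) divides 5. Since 2 does not divide 5, no solutions exist.

No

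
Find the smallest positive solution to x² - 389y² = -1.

We need x² = 389y² - 1. Try successive y:
y = 1: x² = 389·1² - 1 = 388, not a perfect square
y = 2: x² = 389·2² - 1 = 1555, not a perfect square
y = 3: x² = 389·3² - 1 = 3500, not a perfect square
...
y = 65: x² = 389·65² - 1 = 1643524 = 1282² ✓
Check: 1282² - 389·65² = 1643524 - 1643525 = -1 ✓

x = 1282, y = 65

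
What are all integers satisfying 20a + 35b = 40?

Step 1: Compute gcd(20, 35) = 5.
Since 5 divides 40, solutions exist.

Step 2: Find a particular solution using extended Euclidean algorithm.
We get a₀ = 16, b₀ = -8.
Check: 20*16 + 35*-8 = 40 = 40 ✓

Step 3: Write the general solution.
a = 16 + (35/5)t = 16 + 7t
b = -8 - (20/5)t = -8 - 4t
for any integer t.

a = 16 + 7t, b = -8 - 4t for integer t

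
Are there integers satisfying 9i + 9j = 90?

Step 1: Compute gcd(9, 9).
gcd(9, 9) = 9

Step 2: Check divisibility.
Does 9 divide 90? 90 = 9 x 10, so yes.

By the theorem on linear Diophantine equations, 9i + 9j = 90 has integer solutions if and only if gcd(9, 9) divides 90. Since 9 | 90, solutions exist.

Yes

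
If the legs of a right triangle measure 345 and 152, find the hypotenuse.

c² = a² + b² = 345² + 152² = 119025 + 23104 = 142129
c = 377

377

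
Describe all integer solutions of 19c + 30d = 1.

Step 1: Compute gcd(19, 30) = 1.
Since 1 divides 1, solutions exist.

Step 2: Find a particular solution using extended Euclidean algorithm.
We get c₀ = -11, d₀ = 7.
Check: 19*-11 + 30*7 = 1 = 1 ✓

Step 3: Write the general solution.
c = -11 + (30/1)t = -11 + 30t
d = 7 - (19/1)t = 7 - 19t
for any integer t.

c = -11 + 30t, d = 7 - 19t for integer t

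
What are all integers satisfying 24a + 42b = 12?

Step 1: Compute gcd(24, 42) = 6.
Since 6 divides 12, solutions exist.

Step 2: Find a particular solution using extended Euclidean algorithm.
We get a₀ = 4, b₀ = -2.
Check: 24*4 + 42*-2 = 12 = 12 ✓

Step 3: Write the general solution.
a = 4 + (42/6)t = 4 + 7t
b = -2 - (24/6)t = -2 - 4t
for any integer t.

a = 4 + 7t, b = -2 - 4t for integer t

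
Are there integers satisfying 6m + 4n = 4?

Step 1: Compute gcd(6, 4).
gcd(6, 4) = 2

Step 2: Check divisibility.
Does 2 divide 4? 4 = 2 x 2, so yes.

By the theorem on linear Diophantine equations, 6m + 4n = 4 has integer solutions if and only if gcd(6, 4) divides 4. Since 2 | 4, solutions exist.

Yes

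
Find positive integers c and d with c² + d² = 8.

We need to find integers c, d > 0 such that c² + d² = 8.
Trying c = 2: d² = 8 - 2² = 8 - 4 = 4
d = 2
Check: 2² + 2² = 4 + 4 = 8 ✓

8 = 2² + 2²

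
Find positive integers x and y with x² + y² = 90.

We need to find integers x, y > 0 such that x² + y² = 90.
Trying x = 3: y² = 90 - 3² = 90 - 9 = 81
y = 9
Check: 3² + 9² = 9 + 81 = 90 ✓

90 = 3² + 9²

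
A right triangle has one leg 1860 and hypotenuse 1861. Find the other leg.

a² = c² - b² = 3463321 - 3459600 = 3721
a = 61

61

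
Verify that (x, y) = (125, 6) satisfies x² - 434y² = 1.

Compute x² = 125² = 15625
Compute 434y² = 434·6² = 434·36 = 15624
x² - 434y² = 15625 - 15624 = 1
Since this equals 1, (125, 6) is a solution.

Yes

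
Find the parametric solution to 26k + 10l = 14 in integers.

Step 1: Compute gcd(26, 10) = 2.
Since 2 divides 14, solutions exist.

Step 2: Find a particular solution using extended Euclidean algorithm.
We get k₀ = 14, l₀ = -35.
Check: 26*14 + 10*-35 = 14 = 14 ✓

Step 3: Write the general solution.
k = 14 + (10/2)t = 14 + 5t
l = -35 - (26/2)t = -35 - 13t
for any integer t.

k = 14 + 5t, l = -35 - 13t for integer t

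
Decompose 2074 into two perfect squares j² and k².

We need to find integers j, k > 0 such that j² + k² = 2074.
Trying j = 7: k² = 2074 - 7² = 2074 - 49 = 2025
k = 45
Check: 7² + 45² = 49 + 2025 = 2074 ✓

2074 = 7² + 45²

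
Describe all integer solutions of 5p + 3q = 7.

Step 1: Compute gcd(5, 3) = 1.
Since 1 divides 7, solutions exist.

Step 2: Find a particular solution using extended Euclidean algorithm.
We get p₀ = -7, q₀ = 14.
Check: 5*-7 + 3*14 = 7 = 7 ✓

Step 3: Write the general solution.
p = -7 + (3/1)t = -7 + 3t
q = 14 - (5/1)t = 14 - 5t
for any integer t.

p = -7 + 3t, q = 14 - 5t for integer t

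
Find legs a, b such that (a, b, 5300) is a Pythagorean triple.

We need a² + b² = 5300² = 28090000.
Trying: 1428² + 5104² = 2039184 + 26050816 = 28090000 ✓

(1428, 5104, 5300)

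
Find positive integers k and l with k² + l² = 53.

We need to find integers k, l > 0 such that k² + l² = 53.
Trying k = 2: l² = 53 - 2² = 53 - 4 = 49
l = 7
Check: 2² + 7² = 4 + 49 = 53 ✓

53 = 2² + 7²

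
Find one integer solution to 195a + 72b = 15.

Step 1: Check solvability.
gcd(195, 72) = 3
Since 3 divides 15, solutions exist.

Step 2: Apply extended Euclidean algorithm to find gcd.
We find integers such that 195*x0 + 72*y0 = 3

Step 3: Scale the particular solution.
Multiply by 15/3 = 5:
a = -35, b = 95

Step 4: Verify.
195*(-35) + 72*(95) = 15 = 15 ✓

a = -35, b = 95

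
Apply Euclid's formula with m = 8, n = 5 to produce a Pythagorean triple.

a = m² - n² = 8² - 5² = 64 - 25 = 39
b = 2mn = 2·8·5 = 80
c = m² + n² = 64 + 25 = 89
Verify: 39² + 80² = 1521 + 6400 = 7921 = 89² ✓

(39, 80, 89)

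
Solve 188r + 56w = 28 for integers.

Step 1: Check solvability.
gcd(188, 56) = 4
Since 4 divides 28, solutions exist.

Step 2: Apply extended Euclidean algorithm to find gcd.
We find integers such that 188*x0 + 56*y0 = 4

Step 3: Scale the particular solution.
Multiply by 28/4 = 7:
r = 21, w = -70

Step 4: Verify.
188*(21) + 56*(-70) = 28 = 28 ✓

r = 21, w = -70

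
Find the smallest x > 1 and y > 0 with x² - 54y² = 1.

We seek the smallest positive integers (x, y) with x² - 54y² = 1, i.e., x² = 54y² + 1.
Try successive y values:
y = 1: x² = 54·1² + 1 = 55, not a perfect square
y = 2: x² = 54·2² + 1 = 217, not a perfect square
y = 3: x² = 54·3² + 1 = 487, not a perfect square
... continuing the search (or via continued fractions) ...
y = 66: x² = 54·66² + 1 = 235225, x = 485 ✓

Verify: 485² - 54·66² = 235225 - 235224 = 1 ✓

x = 485, y = 66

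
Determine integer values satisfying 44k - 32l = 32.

Step 1: Check solvability.
gcd(44, 32) = 4
Since 4 divides 32, solutions exist.

Step 2: Apply extended Euclidean algorithm to find gcd.
We find integers such that 44*x0 + 32*y0 = 4

Step 3: Scale the particular solution.
Multiply by 32/4 = 8:
k = 24, l = 32

Step 4: Verify.
44*(24) - 32*(32) = 32 = 32 ✓

k = 24, l = 32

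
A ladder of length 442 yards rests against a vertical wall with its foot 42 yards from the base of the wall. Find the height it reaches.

The ladder, wall, and ground form a right triangle with hypotenuse 442 and one leg 42.
By the Pythagorean theorem: h² = 442² - 42² = 195364 - 1764 = 193600
h = √193600 = 440 yards

440 yards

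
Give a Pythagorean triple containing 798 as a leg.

We need the other leg and hypotenuse such that 798² + x² = c².
Take x = 80, c = 802: 798² + 80² = 636804 + 6400 = 643204 = 802² ✓
Triple: (798, 80, 802)

(798, 80, 802)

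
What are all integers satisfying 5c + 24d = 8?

Step 1: Compute gcd(5, 24) = 1.
Since 1 divides 8, solutions exist.

Step 2: Find a particular solution using extended Euclidean algorithm.
We get c₀ = 40, d₀ = -8.
Check: 5*40 + 24*-8 = 8 = 8 ✓

Step 3: Write the general solution.
c = 40 + (24/1)t = 40 + 24t
d = -8 - (5/1)t = -8 - 5t
for any integer t.

c = 40 + 24t, d = -8 - 5t for integer t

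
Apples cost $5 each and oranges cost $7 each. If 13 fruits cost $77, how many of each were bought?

Let a = apples, o = oranges.
a + o = 13
5a + 7o = 77
Substitute o = 13 - a:
5a + 7(13 - a) = 77
(5 - 7)a = 77 - 91
-2a = -14
a = 7, o = 13 - 7 = 6

Apples: 7, Oranges: 6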